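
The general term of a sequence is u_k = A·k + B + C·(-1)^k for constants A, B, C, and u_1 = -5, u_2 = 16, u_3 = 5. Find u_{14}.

At k = 1, 2, 3: A + B - C = -5; 2A + B + C = 16; 3A + B - C = 5.
Subtracting the first from the second: A + 2C = 21.
Subtracting the second from the third: A - 2C = -11.
Solving: C = 8, A = 5, then B = -2.
Hence u_{14} = 5·14 + (-2) + 8·1 = 76.

76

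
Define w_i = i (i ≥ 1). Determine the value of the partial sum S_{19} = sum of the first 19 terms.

190

Over i = 1..19: Σi = 190.
Total = (1)·190 = 190.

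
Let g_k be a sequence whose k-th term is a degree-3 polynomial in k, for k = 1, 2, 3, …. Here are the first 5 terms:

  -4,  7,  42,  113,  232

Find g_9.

1st diffs: 11, 35, 71, 119.
2nd diffs: 24, 36, 48.
3rd diffs: 12, 12 (constant).
Newton forward-difference form: g_k = -4 + 11·C(k-1,1) + 24·C(k-1,2) + 12·C(k-1,3).
At k = 9: k-1 = 8, so g_9 = -4 + 88 + 672 + 672 = 1428.

1428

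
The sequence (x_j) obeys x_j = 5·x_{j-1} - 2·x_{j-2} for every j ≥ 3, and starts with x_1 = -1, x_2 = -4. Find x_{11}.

Iterate the recurrence:
x_3 = -18  x_4 = -82  x_5 = -374  x_6 = -1706  x_7 = -7782  x_8 = -35498  x_9 = -161926  x_{10} = -738634  x_{11} = -3369318.

-3369318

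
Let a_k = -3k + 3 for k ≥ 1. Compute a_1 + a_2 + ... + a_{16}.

-360

Over k = 1..16: Σk = 136.
Total = (-3)·136 + (3)·16 = -360.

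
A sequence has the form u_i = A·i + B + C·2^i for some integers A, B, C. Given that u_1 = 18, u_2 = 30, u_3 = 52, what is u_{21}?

10485808

At i = 1, 2, 3: A + B + 2C = 18; 2A + B + 4C = 30; 3A + B + 8C = 52.
Subtracting the first from the second: A + 2C = 12.
Subtracting the second from the third: A + 4C = 22.
Solving: C = 5, A = 2, then B = 6.
Therefore u_{21} = 42 + 6 + 5·2097152 = 10485808.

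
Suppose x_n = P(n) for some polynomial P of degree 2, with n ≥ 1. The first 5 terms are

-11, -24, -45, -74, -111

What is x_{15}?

-921

1st diffs: -13, -21, -29, -37.
2nd diffs: -8, -8, -8 (constant).
So x_n = -4n^2 - n - 6.
Evaluating at n = 15 gives x_{15} = -921.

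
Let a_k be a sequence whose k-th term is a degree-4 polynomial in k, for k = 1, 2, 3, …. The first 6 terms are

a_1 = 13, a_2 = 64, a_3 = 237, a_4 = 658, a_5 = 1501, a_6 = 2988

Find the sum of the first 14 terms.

271453

1st diffs: 51, 173, 421, 843, 1487.
2nd diffs: 122, 248, 422, 644.
3rd diffs: 126, 174, 222.
4th diffs: 48, 48 (constant).
Newton forward-difference form: a_k = 13 + 51·C(k-1,1) + 122·C(k-1,2) + 126·C(k-1,3) + 48·C(k-1,4).
Continuing: …, 5389, 9022, 14253, 21496, …, a_{14} = 80548.
Summing k = 1..14 (14 terms) gives 271453.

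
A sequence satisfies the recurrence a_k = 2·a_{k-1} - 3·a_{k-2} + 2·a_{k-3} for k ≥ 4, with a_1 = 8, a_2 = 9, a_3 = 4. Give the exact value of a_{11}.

52

Applying the relation repeatedly:
a_4 = -3; a_5 = 0; a_6 = 17; a_7 = 28; a_8 = 5; a_9 = -40; a_{10} = -39; a_{11} = 52.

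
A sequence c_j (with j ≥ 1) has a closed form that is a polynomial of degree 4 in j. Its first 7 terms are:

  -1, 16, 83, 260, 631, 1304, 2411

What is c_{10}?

1st diffs: 17, 67, 177, 371, 673, 1107.
2nd diffs: 50, 110, 194, 302, 434.
3rd diffs: 60, 84, 108, 132.
4th diffs: 24, 24, 24 (constant).
Newton forward-difference form: c_j = -1 + 17·C(j-1,1) + 50·C(j-1,2) + 60·C(j-1,3) + 24·C(j-1,4).
At j = 10: j-1 = 9, so c_{10} = -1 + 153 + 1800 + 5040 + 3024 = 10016.

10016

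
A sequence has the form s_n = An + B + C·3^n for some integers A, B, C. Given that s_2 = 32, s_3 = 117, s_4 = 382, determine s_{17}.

The three given values yield: 2A + B + 9C = 32; 3A + B + 27C = 117; 4A + B + 81C = 382.
Subtracting the first from the second: A + 18C = 85.
Subtracting the second from the third: A + 54C = 265.
Solving: C = 5, A = -5, then B = -3.
Hence s_{17} = -5·17 + (-3) + 5·129140163 = 645700727.

645700727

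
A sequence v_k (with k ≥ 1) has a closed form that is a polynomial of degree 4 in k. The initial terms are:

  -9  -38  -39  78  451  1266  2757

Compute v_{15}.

1st diffs: -29, -1, 117, 373, 815, 1491.
2nd diffs: 28, 118, 256, 442, 676.
3rd diffs: 90, 138, 186, 234.
4th diffs: 48, 48, 48 (constant).
So v_k = 2k^4 - 5k^3 - 6k^2 - 6k + 6.
Evaluating at k = 15 gives v_{15} = 82941.

82941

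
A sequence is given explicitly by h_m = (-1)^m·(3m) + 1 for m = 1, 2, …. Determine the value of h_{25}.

(-1)^25 = -1; 3m at m=25 is 75; so h_{25} = -74.

-74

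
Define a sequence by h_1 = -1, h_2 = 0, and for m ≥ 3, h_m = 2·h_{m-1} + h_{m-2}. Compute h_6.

-12

Iterate the recurrence:
h_3 = -1; h_4 = -2; h_5 = -5; h_6 = -12.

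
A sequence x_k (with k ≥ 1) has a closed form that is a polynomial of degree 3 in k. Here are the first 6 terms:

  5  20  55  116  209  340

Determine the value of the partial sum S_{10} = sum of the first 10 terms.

4385

1st diffs: 15, 35, 61, 93, 131.
2nd diffs: 20, 26, 32, 38.
3rd diffs: 6, 6, 6 (constant).
So x_k = k^3 + 4k^2 - 4k + 4.
Continuing: 515, 740, 1021, 1364.
Summing k = 1..10 (10 terms) gives 4385.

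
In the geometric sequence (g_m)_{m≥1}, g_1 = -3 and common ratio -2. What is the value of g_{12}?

6144

g_m = (-3)·(-2)^(m-1).
g_{12} = (-3)·(-2)^11 = 6144.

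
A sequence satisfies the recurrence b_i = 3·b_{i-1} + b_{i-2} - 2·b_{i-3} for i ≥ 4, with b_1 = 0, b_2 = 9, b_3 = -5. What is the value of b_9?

b_4 = -6  b_5 = -41  b_6 = -119  b_7 = -386  b_8 = -1195  b_9 = -3733.

-3733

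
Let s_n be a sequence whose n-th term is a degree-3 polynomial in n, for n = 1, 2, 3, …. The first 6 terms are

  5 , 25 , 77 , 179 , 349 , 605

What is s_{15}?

1st diffs: 20, 52, 102, 170, 256.
2nd diffs: 32, 50, 68, 86.
3rd diffs: 18, 18, 18 (constant).
Newton forward-difference form: s_n = 5 + 20·C(n-1,1) + 32·C(n-1,2) + 18·C(n-1,3).
At n = 15: n-1 = 14, so s_{15} = 5 + 280 + 2912 + 6552 = 9749.

9749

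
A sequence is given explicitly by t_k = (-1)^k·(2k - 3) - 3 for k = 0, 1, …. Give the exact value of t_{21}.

(-1)^21 = -1; 2k - 3 at k=21 is 39; so t_{21} = -42.

-42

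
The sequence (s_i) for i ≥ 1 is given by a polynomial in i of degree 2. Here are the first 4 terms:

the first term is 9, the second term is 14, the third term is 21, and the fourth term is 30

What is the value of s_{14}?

1st diffs: 5, 7, 9.
2nd diffs: 2, 2 (constant).
Newton forward-difference form: s_i = 9 + 5·C(i-1,1) + 2·C(i-1,2).
At i = 14: i-1 = 13, so s_{14} = 9 + 65 + 156 = 230.

230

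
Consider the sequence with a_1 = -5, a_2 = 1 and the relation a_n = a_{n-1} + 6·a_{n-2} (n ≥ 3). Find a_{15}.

Iterate the recurrence:
a_3 = -29  a_4 = -23  a_5 = -197  …  a_{12} = -312311  a_{13} = -969701  a_{14} = -2843567  a_{15} = -8661773.
(Characteristic roots are 3 and -2.)

-8661773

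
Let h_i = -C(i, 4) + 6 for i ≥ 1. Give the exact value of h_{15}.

-1359

C(15, 4) = 1365, so h_{15} = -1359.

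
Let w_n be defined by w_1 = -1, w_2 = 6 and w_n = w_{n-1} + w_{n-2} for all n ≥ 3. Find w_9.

113

Compute successive terms:
w_3 = 5, w_4 = 11, w_5 = 16, w_6 = 27, w_7 = 43, w_8 = 70, w_9 = 113.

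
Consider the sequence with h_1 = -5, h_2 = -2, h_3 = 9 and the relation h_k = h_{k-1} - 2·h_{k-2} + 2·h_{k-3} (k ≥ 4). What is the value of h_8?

13

Compute successive terms:
h_4 = 3; h_5 = -19; h_6 = -7; h_7 = 37; h_8 = 13.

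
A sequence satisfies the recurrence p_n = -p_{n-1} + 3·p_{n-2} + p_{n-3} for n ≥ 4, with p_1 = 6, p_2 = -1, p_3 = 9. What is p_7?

131

Compute successive terms:
p_4 = -6; p_5 = 32; p_6 = -41; p_7 = 131.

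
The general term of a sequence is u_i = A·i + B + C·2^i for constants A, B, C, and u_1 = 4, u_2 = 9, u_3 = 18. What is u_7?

Plug in i = 1, 2, 3: A + B + 2C = 4; 2A + B + 4C = 9; 3A + B + 8C = 18.
Subtracting the first from the second: A + 2C = 5.
Subtracting the second from the third: A + 4C = 9.
Solving: C = 2, A = 1, then B = -1.
Therefore u_7 = 7 + (-1) + 2·128 = 262.

262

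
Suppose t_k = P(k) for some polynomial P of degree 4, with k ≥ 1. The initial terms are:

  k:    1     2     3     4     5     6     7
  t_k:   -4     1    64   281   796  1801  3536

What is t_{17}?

148156

1st diffs: 5, 63, 217, 515, 1005, 1735.
2nd diffs: 58, 154, 298, 490, 730.
3rd diffs: 96, 144, 192, 240.
4th diffs: 48, 48, 48 (constant).
Newton forward-difference form: t_k = -4 + 5·C(k-1,1) + 58·C(k-1,2) + 96·C(k-1,3) + 48·C(k-1,4).
At k = 17: k-1 = 16, so t_{17} = -4 + 80 + 6960 + 53760 + 87360 = 148156.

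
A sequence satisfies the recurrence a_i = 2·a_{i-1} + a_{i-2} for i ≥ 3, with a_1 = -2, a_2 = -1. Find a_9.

Iterate the recurrence:
a_3 = -4;  a_4 = -9;  a_5 = -22;  a_6 = -53;  a_7 = -128;  a_8 = -309;  a_9 = -746.

-746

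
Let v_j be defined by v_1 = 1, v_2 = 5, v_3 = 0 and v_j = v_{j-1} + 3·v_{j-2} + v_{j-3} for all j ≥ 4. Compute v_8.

v_4 = 16;  v_5 = 21;  v_6 = 69;  v_7 = 148;  v_8 = 376.

376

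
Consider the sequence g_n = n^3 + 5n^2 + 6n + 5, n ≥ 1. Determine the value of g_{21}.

g_{21} = 1·21^3 + 5·21^2 + 6·21 + 5 = 11597.

11597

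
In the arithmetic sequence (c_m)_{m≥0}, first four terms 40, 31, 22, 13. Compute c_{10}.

-50

Common difference d = -9.
c_m = 40 + (m - 0)·(-9).
c_{10} = 40 + 10·(-9) = -50.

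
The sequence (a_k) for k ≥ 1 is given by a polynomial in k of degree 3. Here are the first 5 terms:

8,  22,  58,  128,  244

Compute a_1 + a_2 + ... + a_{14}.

1st diffs: 14, 36, 70, 116.
2nd diffs: 22, 34, 46.
3rd diffs: 12, 12 (constant).
So a_k = 2k^3 - k^2 + 3k + 4.
Continuing: …, 418, 662, 988, 1408, …, a_{14} = 5338.
Summing k = 1..14 (14 terms) gives 21406.

21406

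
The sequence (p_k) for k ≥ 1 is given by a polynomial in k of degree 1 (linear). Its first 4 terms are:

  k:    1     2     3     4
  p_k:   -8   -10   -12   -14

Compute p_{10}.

1st diffs: -2, -2, -2 (constant).
So p_k = -2k - 6.
Evaluating at k = 10 gives p_{10} = -26.

-26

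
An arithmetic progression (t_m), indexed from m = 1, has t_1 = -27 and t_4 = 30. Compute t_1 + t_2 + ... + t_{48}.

20136

Common difference d = (30 - (-27)) / (4 - 1) = 19.
t_m = -27 + (m - 1)·19.
t_{48} = 866; S = 48·(-27 + 866)/2 = 20136.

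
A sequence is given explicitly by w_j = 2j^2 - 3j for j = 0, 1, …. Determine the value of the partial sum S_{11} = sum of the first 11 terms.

Over j = 0..10: Σj = 55, Σj² = 385.
Total = (2)·385 + (-3)·55 = 605.

605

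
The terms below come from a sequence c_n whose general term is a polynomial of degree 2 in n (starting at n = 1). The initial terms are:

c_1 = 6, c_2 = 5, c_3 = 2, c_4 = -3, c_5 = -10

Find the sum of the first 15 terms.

1st diffs: -1, -3, -5, -7.
2nd diffs: -2, -2, -2 (constant).
Newton forward-difference form: c_n = 6 + (-1)·C(n-1,1) + (-2)·C(n-1,2).
Continuing: …, -19, -30, -43, -58, …, c_{15} = -190.
Summing n = 1..15 (15 terms) gives -925.

-925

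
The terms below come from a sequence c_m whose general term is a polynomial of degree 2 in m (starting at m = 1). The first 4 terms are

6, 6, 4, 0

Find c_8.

-36

1st diffs: 0, -2, -4.
2nd diffs: -2, -2 (constant).
Newton forward-difference form: c_m = 6 + (-2)·C(m-1,2).
At m = 8: m-1 = 7, so c_8 = 6 - 42 = -36.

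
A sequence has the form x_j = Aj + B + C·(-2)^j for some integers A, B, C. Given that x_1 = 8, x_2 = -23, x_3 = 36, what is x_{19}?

2621420

The three given values yield: A + B - 2C = 8; 2A + B + 4C = -23; 3A + B - 8C = 36.
Subtracting the first from the second: A + 6C = -31.
Subtracting the second from the third: A - 12C = 59.
Solving: C = -5, A = -1, then B = -1.
Therefore x_{19} = -19 + (-1) + (-5)·(-524288) = 2621420.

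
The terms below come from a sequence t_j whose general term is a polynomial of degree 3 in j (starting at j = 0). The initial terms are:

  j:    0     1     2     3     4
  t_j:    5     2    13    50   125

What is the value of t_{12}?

1st diffs: -3, 11, 37, 75.
2nd diffs: 14, 26, 38.
3rd diffs: 12, 12 (constant).
So t_j = 2j^3 + j^2 - 6j + 5.
Evaluating at j = 12 gives t_{12} = 3533.

3533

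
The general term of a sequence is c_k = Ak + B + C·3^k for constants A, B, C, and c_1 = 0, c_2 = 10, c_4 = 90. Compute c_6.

746

At k = 1, 2, 4: A + B + 3C = 0; 2A + B + 9C = 10; 4A + B + 81C = 90.
Subtracting the first from the second: A + 6C = 10.
Subtracting the second from the third: 2A + 72C = 80.
Solving: C = 1, A = 4, then B = -7.
Hence c_6 = 4·6 + (-7) + 1·729 = 746.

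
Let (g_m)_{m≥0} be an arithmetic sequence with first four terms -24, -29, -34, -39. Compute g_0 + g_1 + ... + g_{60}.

Common difference d = -5.
g_m = -24 + (m - 0)·(-5).
g_{60} = -324; S = 61·(-24 + (-324))/2 = -10614.

-10614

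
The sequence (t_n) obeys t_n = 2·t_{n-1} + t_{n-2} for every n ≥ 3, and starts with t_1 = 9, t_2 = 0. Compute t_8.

Compute successive terms:
t_3 = 9, t_4 = 18, t_5 = 45, t_6 = 108, t_7 = 261, t_8 = 630.

630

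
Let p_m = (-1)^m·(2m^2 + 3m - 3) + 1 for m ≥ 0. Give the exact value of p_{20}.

858

(-1)^20 = 1; 2m^2 + 3m - 3 at m=20 is 857; so p_{20} = 858.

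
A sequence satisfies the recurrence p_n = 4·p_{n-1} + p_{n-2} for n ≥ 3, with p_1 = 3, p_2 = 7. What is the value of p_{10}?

757015

Applying the relation repeatedly:
p_3 = 31, p_4 = 131, p_5 = 555, p_6 = 2351, p_7 = 9959, p_8 = 42187, p_9 = 178707, p_{10} = 757015.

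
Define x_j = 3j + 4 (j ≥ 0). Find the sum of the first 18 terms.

Over j = 0..17: Σj = 153.
Total = (3)·153 + (4)·18 = 531.

531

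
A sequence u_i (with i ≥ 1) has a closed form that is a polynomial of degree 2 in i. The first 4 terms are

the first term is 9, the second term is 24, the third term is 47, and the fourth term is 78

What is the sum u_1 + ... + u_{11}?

2244

1st diffs: 15, 23, 31.
2nd diffs: 8, 8 (constant).
Newton forward-difference form: u_i = 9 + 15·C(i-1,1) + 8·C(i-1,2).
Continuing: …, 117, 164, 219, 282, …, u_{11} = 519.
Summing i = 1..11 (11 terms) gives 2244.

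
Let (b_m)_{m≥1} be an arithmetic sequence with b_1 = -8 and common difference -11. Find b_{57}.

-624

b_m = -8 + (m - 1)·(-11).
b_{57} = -8 + 56·(-11) = -624.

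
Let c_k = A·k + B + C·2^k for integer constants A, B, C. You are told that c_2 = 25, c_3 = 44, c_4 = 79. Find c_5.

Plug in k = 2, 3, 4: 2A + B + 4C = 25; 3A + B + 8C = 44; 4A + B + 16C = 79.
Subtracting the first from the second: A + 4C = 19.
Subtracting the second from the third: A + 8C = 35.
Solving: C = 4, A = 3, then B = 3.
So c_k = 3·k + 3 + 4·2^k; at k=5 this is 146.

146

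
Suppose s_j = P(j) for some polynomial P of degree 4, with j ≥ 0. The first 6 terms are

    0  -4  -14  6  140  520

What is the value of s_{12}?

31236

1st diffs: -4, -10, 20, 134, 380.
2nd diffs: -6, 30, 114, 246.
3rd diffs: 36, 84, 132.
4th diffs: 48, 48 (constant).
Newton forward-difference form: s_j = (-4)·C(j,1) + (-6)·C(j,2) + 36·C(j,3) + 48·C(j,4).
At j = 12: j = 12, so s_{12} = -48 - 396 + 7920 + 23760 = 31236.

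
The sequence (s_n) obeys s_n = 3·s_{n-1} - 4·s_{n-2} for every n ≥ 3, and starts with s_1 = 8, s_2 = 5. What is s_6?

Applying the relation repeatedly:
s_3 = -17; s_4 = -71; s_5 = -145; s_6 = -151.

-151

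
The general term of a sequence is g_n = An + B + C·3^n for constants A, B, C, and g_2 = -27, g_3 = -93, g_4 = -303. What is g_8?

Plug in n = 2, 3, 4: 2A + B + 9C = -27; 3A + B + 27C = -93; 4A + B + 81C = -303.
Subtracting the first from the second: A + 18C = -66.
Subtracting the second from the third: A + 54C = -210.
Solving: C = -4, A = 6, then B = -3.
Hence g_8 = 6·8 + (-3) + (-4)·6561 = -26199.

-26199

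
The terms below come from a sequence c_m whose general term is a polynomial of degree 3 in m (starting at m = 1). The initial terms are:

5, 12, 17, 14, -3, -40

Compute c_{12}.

1st diffs: 7, 5, -3, -17, -37.
2nd diffs: -2, -8, -14, -20.
3rd diffs: -6, -6, -6 (constant).
Newton forward-difference form: c_m = 5 + 7·C(m-1,1) + (-2)·C(m-1,2) + (-6)·C(m-1,3).
At m = 12: m-1 = 11, so c_{12} = 5 + 77 - 110 - 990 = -1018.

-1018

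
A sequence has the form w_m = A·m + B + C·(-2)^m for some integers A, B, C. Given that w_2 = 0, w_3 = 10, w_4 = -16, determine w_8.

-264

At m = 2, 3, 4: 2A + B + 4C = 0; 3A + B - 8C = 10; 4A + B + 16C = -16.
Subtracting the first from the second: A - 12C = 10.
Subtracting the second from the third: A + 24C = -26.
Solving: C = -1, A = -2, then B = 8.
Hence w_8 = -2·8 + 8 + (-1)·256 = -264.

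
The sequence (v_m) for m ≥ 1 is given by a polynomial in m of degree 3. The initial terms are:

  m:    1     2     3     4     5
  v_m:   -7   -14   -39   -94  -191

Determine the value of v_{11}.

1st diffs: -7, -25, -55, -97.
2nd diffs: -18, -30, -42.
3rd diffs: -12, -12 (constant).
Newton forward-difference form: v_m = -7 + (-7)·C(m-1,1) + (-18)·C(m-1,2) + (-12)·C(m-1,3).
At m = 11: m-1 = 10, so v_{11} = -7 - 70 - 810 - 1440 = -2327.

-2327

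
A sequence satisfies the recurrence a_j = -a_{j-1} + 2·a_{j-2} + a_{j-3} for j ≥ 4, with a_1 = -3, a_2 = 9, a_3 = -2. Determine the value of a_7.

-51

Applying the relation repeatedly:
a_4 = 17, a_5 = -12, a_6 = 44, a_7 = -51.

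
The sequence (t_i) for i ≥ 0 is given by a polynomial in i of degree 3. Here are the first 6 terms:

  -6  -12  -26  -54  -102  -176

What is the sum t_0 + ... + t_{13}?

1st diffs: -6, -14, -28, -48, -74.
2nd diffs: -8, -14, -20, -26.
3rd diffs: -6, -6, -6 (constant).
Newton forward-difference form: t_i = -6 + (-6)·C(i,1) + (-8)·C(i,2) + (-6)·C(i,3).
Continuing: …, -282, -426, -614, -852, …, t_{13} = -2424.
Summing i = 0..13 (14 terms) gives -9548.

-9548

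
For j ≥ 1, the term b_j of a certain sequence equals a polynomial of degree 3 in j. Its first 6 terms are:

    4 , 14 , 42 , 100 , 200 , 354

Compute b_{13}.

3952

1st diffs: 10, 28, 58, 100, 154.
2nd diffs: 18, 30, 42, 54.
3rd diffs: 12, 12, 12 (constant).
Newton forward-difference form: b_j = 4 + 10·C(j-1,1) + 18·C(j-1,2) + 12·C(j-1,3).
At j = 13: j-1 = 12, so b_{13} = 4 + 120 + 1188 + 2640 = 3952.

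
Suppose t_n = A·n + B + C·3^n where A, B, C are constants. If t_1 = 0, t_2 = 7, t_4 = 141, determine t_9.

The three given values yield: A + B + 3C = 0; 2A + B + 9C = 7; 4A + B + 81C = 141.
Subtracting the first from the second: A + 6C = 7.
Subtracting the second from the third: 2A + 72C = 134.
Solving: C = 2, A = -5, then B = -1.
Therefore t_9 = -45 + (-1) + 2·19683 = 39320.

39320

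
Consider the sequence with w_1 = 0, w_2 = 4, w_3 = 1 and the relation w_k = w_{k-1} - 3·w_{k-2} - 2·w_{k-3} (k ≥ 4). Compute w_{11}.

-374

Step forward from the initial values:
w_4 = -11; w_5 = -22; w_6 = 9; w_7 = 97; w_8 = 114; w_9 = -195; w_{10} = -731; w_{11} = -374.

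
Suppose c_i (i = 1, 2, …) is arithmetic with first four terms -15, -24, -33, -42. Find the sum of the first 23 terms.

-2622

Common difference d = -9.
c_i = -15 + (i - 1)·(-9).
c_{23} = -213; S = 23·(-15 + (-213))/2 = -2622.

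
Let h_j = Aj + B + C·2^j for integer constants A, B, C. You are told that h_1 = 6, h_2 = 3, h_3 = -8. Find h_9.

At j = 1, 2, 3: A + B + 2C = 6; 2A + B + 4C = 3; 3A + B + 8C = -8.
Subtracting the first from the second: A + 2C = -3.
Subtracting the second from the third: A + 4C = -11.
Solving: C = -4, A = 5, then B = 9.
So h_j = 5·j + 9 + (-4)·2^j; at j=9 this is -1994.

-1994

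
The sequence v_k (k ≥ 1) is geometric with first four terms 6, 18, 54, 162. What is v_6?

1458

Common ratio r = 3.
v_k = 6·3^(k-1).
v_6 = 6·3^5 = 1458.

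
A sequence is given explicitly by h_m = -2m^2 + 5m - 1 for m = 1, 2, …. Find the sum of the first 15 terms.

Over m = 1..15: Σm = 120, Σm² = 1240.
Total = (-2)·1240 + (5)·120 + (-1)·15 = -1895.

-1895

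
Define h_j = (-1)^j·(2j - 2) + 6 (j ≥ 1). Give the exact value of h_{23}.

-38

(-1)^23 = -1; 2j - 2 at j=23 is 44; so h_{23} = -38.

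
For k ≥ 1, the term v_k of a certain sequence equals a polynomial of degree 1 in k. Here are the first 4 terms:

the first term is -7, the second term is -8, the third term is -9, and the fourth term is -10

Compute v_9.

-15

1st diffs: -1, -1, -1 (constant).
So v_k = -k - 6.
Evaluating at k = 9 gives v_9 = -15.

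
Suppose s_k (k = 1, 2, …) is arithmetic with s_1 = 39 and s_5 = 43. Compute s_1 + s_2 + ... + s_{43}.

2580

Common difference d = (43 - 39) / (5 - 1) = 1.
s_k = 39 + (k - 1)·1.
s_{43} = 81; S = 43·(39 + 81)/2 = 2580.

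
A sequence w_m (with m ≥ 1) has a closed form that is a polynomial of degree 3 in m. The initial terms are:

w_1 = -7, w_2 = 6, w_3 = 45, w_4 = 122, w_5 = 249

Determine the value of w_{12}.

3546

1st diffs: 13, 39, 77, 127.
2nd diffs: 26, 38, 50.
3rd diffs: 12, 12 (constant).
So w_m = 2m^3 + m^2 - 4m - 6.
Evaluating at m = 12 gives w_{12} = 3546.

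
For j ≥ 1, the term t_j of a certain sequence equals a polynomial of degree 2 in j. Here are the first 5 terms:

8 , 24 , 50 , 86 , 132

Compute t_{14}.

1st diffs: 16, 26, 36, 46.
2nd diffs: 10, 10, 10 (constant).
Newton forward-difference form: t_j = 8 + 16·C(j-1,1) + 10·C(j-1,2).
At j = 14: j-1 = 13, so t_{14} = 8 + 208 + 780 = 996.

996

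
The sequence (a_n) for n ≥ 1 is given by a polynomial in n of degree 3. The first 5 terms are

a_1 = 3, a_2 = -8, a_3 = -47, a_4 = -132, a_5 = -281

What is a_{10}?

1st diffs: -11, -39, -85, -149.
2nd diffs: -28, -46, -64.
3rd diffs: -18, -18 (constant).
Newton forward-difference form: a_n = 3 + (-11)·C(n-1,1) + (-28)·C(n-1,2) + (-18)·C(n-1,3).
At n = 10: n-1 = 9, so a_{10} = 3 - 99 - 1008 - 1512 = -2616.

-2616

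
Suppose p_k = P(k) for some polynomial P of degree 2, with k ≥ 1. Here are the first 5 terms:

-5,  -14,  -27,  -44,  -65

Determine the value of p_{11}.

1st diffs: -9, -13, -17, -21.
2nd diffs: -4, -4, -4 (constant).
Newton forward-difference form: p_k = -5 + (-9)·C(k-1,1) + (-4)·C(k-1,2).
At k = 11: k-1 = 10, so p_{11} = -5 - 90 - 180 = -275.

-275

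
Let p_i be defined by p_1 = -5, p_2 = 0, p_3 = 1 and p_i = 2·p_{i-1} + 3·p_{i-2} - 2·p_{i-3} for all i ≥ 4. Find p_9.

Step forward from the initial values:
p_4 = 12;  p_5 = 27;  p_6 = 88;  p_7 = 233;  p_8 = 676;  p_9 = 1875.

1875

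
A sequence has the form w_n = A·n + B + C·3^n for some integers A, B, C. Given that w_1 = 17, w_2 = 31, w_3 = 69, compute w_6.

The three given values yield: A + B + 3C = 17; 2A + B + 9C = 31; 3A + B + 27C = 69.
Subtracting the first from the second: A + 6C = 14.
Subtracting the second from the third: A + 18C = 38.
Solving: C = 2, A = 2, then B = 9.
So w_n = 2·n + 9 + 2·3^n; at n=6 this is 1479.

1479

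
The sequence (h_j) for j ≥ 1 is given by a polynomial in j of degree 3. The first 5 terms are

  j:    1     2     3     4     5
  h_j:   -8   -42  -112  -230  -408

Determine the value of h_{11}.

1st diffs: -34, -70, -118, -178.
2nd diffs: -36, -48, -60.
3rd diffs: -12, -12 (constant).
So h_j = -2j^3 - 6j^2 - 2j + 2.
Evaluating at j = 11 gives h_{11} = -3408.

-3408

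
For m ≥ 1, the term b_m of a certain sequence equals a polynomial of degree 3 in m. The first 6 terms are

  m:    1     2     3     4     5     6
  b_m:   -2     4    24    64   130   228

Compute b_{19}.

7144

1st diffs: 6, 20, 40, 66, 98.
2nd diffs: 14, 20, 26, 32.
3rd diffs: 6, 6, 6 (constant).
Newton forward-difference form: b_m = -2 + 6·C(m-1,1) + 14·C(m-1,2) + 6·C(m-1,3).
At m = 19: m-1 = 18, so b_{19} = -2 + 108 + 2142 + 4896 = 7144.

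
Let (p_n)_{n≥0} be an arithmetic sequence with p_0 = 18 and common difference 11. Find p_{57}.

645

p_n = 18 + (n - 0)·11.
p_{57} = 18 + 57·11 = 645.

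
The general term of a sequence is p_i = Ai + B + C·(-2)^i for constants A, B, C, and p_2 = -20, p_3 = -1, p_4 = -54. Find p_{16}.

At i = 2, 3, 4: 2A + B + 4C = -20; 3A + B - 8C = -1; 4A + B + 16C = -54.
Subtracting the first from the second: A - 12C = 19.
Subtracting the second from the third: A + 24C = -53.
Solving: C = -2, A = -5, then B = -2.
So p_i = -5·i + (-2) + (-2)·(-2)^i; at i=16 this is -131154.

-131154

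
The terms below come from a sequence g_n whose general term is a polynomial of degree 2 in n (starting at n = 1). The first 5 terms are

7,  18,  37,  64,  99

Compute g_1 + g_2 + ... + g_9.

1st diffs: 11, 19, 27, 35.
2nd diffs: 8, 8, 8 (constant).
Newton forward-difference form: g_n = 7 + 11·C(n-1,1) + 8·C(n-1,2).
Continuing: 142, 193, 252, 319.
Summing n = 1..9 (9 terms) gives 1131.

1131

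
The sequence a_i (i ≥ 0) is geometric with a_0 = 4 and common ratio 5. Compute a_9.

7812500

a_i = 4·5^(i-0).
a_9 = 4·5^9 = 7812500.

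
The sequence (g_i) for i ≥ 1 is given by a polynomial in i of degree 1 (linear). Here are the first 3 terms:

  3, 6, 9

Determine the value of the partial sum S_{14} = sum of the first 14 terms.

315

1st diffs: 3, 3 (constant).
So g_i = 3i.
Continuing: …, 12, 15, 18, 21, …, g_{14} = 42.
Summing i = 1..14 (14 terms) gives 315.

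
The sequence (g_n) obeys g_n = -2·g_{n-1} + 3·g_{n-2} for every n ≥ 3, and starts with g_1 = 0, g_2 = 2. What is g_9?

Iterate the recurrence:
g_3 = -4, g_4 = 14, g_5 = -40, g_6 = 122, g_7 = -364, g_8 = 1094, g_9 = -3280.
(Characteristic roots are 1 and -3.)

-3280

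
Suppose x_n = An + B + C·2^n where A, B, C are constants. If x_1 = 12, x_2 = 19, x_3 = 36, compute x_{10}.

5095

Plug in n = 1, 2, 3: A + B + 2C = 12; 2A + B + 4C = 19; 3A + B + 8C = 36.
Subtracting the first from the second: A + 2C = 7.
Subtracting the second from the third: A + 4C = 17.
Solving: C = 5, A = -3, then B = 5.
So x_n = -3·n + 5 + 5·2^n; at n=10 this is 5095.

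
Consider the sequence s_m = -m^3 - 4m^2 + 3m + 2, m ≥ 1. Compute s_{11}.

s_{11} = -1·11^3 - 4·11^2 + 3·11 + 2 = -1780.

-1780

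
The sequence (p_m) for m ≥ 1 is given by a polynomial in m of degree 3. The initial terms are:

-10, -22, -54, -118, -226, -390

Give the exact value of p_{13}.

-4114

1st diffs: -12, -32, -64, -108, -164.
2nd diffs: -20, -32, -44, -56.
3rd diffs: -12, -12, -12 (constant).
Newton forward-difference form: p_m = -10 + (-12)·C(m-1,1) + (-20)·C(m-1,2) + (-12)·C(m-1,3).
At m = 13: m-1 = 12, so p_{13} = -10 - 144 - 1320 - 2640 = -4114.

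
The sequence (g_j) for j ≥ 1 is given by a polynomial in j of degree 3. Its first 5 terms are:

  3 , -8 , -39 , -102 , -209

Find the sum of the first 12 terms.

1st diffs: -11, -31, -63, -107.
2nd diffs: -20, -32, -44.
3rd diffs: -12, -12 (constant).
Newton forward-difference form: g_j = 3 + (-11)·C(j-1,1) + (-20)·C(j-1,2) + (-12)·C(j-1,3).
Continuing: …, -372, -603, -914, -1317, …, g_{12} = -3198.
Summing j = 1..12 (12 terms) gives -11030.

-11030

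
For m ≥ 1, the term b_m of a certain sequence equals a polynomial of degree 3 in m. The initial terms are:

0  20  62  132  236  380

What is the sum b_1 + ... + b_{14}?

1st diffs: 20, 42, 70, 104, 144.
2nd diffs: 22, 28, 34, 40.
3rd diffs: 6, 6, 6 (constant).
Newton forward-difference form: b_m = 20·C(m-1,1) + 22·C(m-1,2) + 6·C(m-1,3).
Continuing: …, 570, 812, 1112, 1476, …, b_{14} = 3692.
Summing m = 1..14 (14 terms) gives 15834.

15834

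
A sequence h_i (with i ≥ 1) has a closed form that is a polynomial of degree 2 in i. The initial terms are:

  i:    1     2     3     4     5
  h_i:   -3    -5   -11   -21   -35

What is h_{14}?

1st diffs: -2, -6, -10, -14.
2nd diffs: -4, -4, -4 (constant).
Newton forward-difference form: h_i = -3 + (-2)·C(i-1,1) + (-4)·C(i-1,2).
At i = 14: i-1 = 13, so h_{14} = -3 - 26 - 312 = -341.

-341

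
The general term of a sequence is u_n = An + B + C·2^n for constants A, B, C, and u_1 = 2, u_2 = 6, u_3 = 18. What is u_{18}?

1048502

The three given values yield: A + B + 2C = 2; 2A + B + 4C = 6; 3A + B + 8C = 18.
Subtracting the first from the second: A + 2C = 4.
Subtracting the second from the third: A + 4C = 12.
Solving: C = 4, A = -4, then B = -2.
So u_n = -4·n + (-2) + 4·2^n; at n=18 this is 1048502.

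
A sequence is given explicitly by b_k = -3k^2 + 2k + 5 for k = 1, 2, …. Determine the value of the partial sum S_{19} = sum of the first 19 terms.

-6935

Over k = 1..19: Σk = 190, Σk² = 2470.
Total = (-3)·2470 + (2)·190 + (5)·19 = -6935.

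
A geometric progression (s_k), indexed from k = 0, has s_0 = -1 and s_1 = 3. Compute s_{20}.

Common ratio r = -3.
s_k = (-1)·(-3)^(k-0).
s_{20} = (-1)·(-3)^20 = -3486784401.

-3486784401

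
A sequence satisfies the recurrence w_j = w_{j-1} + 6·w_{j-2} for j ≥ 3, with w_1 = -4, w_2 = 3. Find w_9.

Iterate the recurrence:
w_3 = -21  w_4 = -3  w_5 = -129  w_6 = -147  w_7 = -921  w_8 = -1803  w_9 = -7329.
(Characteristic roots are 3 and -2.)

-7329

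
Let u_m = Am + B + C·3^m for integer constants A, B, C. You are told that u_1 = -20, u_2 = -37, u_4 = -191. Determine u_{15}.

-28697898

The three given values yield: A + B + 3C = -20; 2A + B + 9C = -37; 4A + B + 81C = -191.
Subtracting the first from the second: A + 6C = -17.
Subtracting the second from the third: 2A + 72C = -154.
Solving: C = -2, A = -5, then B = -9.
Hence u_{15} = -5·15 + (-9) + (-2)·14348907 = -28697898.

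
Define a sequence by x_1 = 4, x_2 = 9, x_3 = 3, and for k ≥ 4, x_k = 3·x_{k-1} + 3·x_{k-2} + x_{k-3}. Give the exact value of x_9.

Iterate the recurrence:
x_4 = 40  x_5 = 138  x_6 = 537  x_7 = 2065  x_8 = 7944  x_9 = 30564.

30564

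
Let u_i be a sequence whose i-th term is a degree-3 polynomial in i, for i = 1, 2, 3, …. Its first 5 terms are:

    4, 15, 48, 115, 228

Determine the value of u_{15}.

1st diffs: 11, 33, 67, 113.
2nd diffs: 22, 34, 46.
3rd diffs: 12, 12 (constant).
Newton forward-difference form: u_i = 4 + 11·C(i-1,1) + 22·C(i-1,2) + 12·C(i-1,3).
At i = 15: i-1 = 14, so u_{15} = 4 + 154 + 2002 + 4368 = 6528.

6528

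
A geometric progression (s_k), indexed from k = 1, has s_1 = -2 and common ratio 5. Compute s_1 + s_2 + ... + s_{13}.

s_k = (-2)·5^(k-1).
S = (-2)·(5^13 - 1)/(5 - 1) = (-2)·(1220703125 - 1)/(4) = -610351562.

-610351562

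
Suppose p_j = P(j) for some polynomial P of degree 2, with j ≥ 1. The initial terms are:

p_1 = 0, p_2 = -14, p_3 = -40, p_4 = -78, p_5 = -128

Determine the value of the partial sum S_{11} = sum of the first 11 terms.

1st diffs: -14, -26, -38, -50.
2nd diffs: -12, -12, -12 (constant).
Newton forward-difference form: p_j = (-14)·C(j-1,1) + (-12)·C(j-1,2).
Continuing: …, -190, -264, -350, -448, …, p_{11} = -680.
Summing j = 1..11 (11 terms) gives -2750.

-2750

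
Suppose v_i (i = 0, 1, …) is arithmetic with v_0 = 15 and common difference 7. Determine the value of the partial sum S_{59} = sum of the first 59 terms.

v_i = 15 + (i - 0)·7.
v_{58} = 421; S = 59·(15 + 421)/2 = 12862.

12862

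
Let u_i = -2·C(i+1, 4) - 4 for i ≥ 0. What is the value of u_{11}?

C(12, 4) = 495, so u_{11} = -994.

-994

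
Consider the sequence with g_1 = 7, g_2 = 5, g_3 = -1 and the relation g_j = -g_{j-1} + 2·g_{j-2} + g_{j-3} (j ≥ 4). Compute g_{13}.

-2476

Iterate the recurrence:
g_4 = 18  g_5 = -15  g_6 = 50  g_7 = -62  g_8 = 147  g_9 = -221  g_{10} = 453  g_{11} = -748  g_{12} = 1433  g_{13} = -2476.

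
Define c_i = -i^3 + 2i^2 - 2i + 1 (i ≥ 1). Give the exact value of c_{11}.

-1110

c_{11} = -1·11^3 + 2·11^2 - 2·11 + 1 = -1110.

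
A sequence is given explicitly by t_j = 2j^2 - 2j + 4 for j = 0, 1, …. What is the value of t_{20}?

t_{20} = 2·20^2 - 2·20 + 4 = 764.

764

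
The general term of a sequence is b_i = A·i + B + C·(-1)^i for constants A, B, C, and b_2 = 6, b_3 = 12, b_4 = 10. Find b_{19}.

44

Plug in i = 2, 3, 4: 2A + B + C = 6; 3A + B - C = 12; 4A + B + C = 10.
Subtracting the first from the second: A - 2C = 6.
Subtracting the second from the third: A + 2C = -2.
Solving: C = -2, A = 2, then B = 4.
Therefore b_{19} = 38 + 4 + (-2)·(-1) = 44.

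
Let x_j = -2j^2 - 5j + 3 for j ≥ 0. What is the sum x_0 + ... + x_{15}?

Over j = 0..15: Σj = 120, Σj² = 1240.
Total = (-2)·1240 + (-5)·120 + (3)·16 = -3032.

-3032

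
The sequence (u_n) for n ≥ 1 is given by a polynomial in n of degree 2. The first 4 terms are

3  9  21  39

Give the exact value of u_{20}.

1143

1st diffs: 6, 12, 18.
2nd diffs: 6, 6 (constant).
So u_n = 3n^2 - 3n + 3.
Evaluating at n = 20 gives u_{20} = 1143.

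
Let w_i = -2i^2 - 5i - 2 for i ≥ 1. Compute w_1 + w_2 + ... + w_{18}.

-5109

Over i = 1..18: Σi = 171, Σi² = 2109.
Total = (-2)·2109 + (-5)·171 + (-2)·18 = -5109.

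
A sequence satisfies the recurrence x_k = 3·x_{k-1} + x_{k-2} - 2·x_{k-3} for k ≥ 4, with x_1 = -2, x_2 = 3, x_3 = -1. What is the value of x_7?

60

x_4 = 4  x_5 = 5  x_6 = 21  x_7 = 60.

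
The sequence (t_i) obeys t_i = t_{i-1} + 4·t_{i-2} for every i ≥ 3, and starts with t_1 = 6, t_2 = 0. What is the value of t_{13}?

t_3 = 24; t_4 = 24; t_5 = 120; …; t_{10} = 10584; t_{11} = 27960; t_{12} = 70296; t_{13} = 182136.

182136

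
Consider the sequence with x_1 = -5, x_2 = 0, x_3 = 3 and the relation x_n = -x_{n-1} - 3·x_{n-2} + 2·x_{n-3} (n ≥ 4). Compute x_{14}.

Iterate the recurrence:
x_4 = -13;  x_5 = 4;  x_6 = 41;  …;  x_{11} = -732;  x_{12} = 2657;  x_{13} = -1271;  x_{14} = -8164.

-8164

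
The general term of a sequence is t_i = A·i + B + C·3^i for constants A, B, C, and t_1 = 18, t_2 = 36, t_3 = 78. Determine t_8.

Plug in i = 1, 2, 3: A + B + 3C = 18; 2A + B + 9C = 36; 3A + B + 27C = 78.
Subtracting the first from the second: A + 6C = 18.
Subtracting the second from the third: A + 18C = 42.
Solving: C = 2, A = 6, then B = 6.
Hence t_8 = 6·8 + 6 + 2·6561 = 13176.

13176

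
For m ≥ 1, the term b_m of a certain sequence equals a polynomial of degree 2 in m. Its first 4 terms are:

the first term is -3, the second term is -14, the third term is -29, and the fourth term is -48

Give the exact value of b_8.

-164

1st diffs: -11, -15, -19.
2nd diffs: -4, -4 (constant).
Newton forward-difference form: b_m = -3 + (-11)·C(m-1,1) + (-4)·C(m-1,2).
At m = 8: m-1 = 7, so b_8 = -3 - 77 - 84 = -164.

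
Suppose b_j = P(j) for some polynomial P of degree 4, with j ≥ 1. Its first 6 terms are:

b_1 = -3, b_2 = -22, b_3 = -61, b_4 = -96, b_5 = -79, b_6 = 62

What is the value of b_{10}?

4146

1st diffs: -19, -39, -35, 17, 141.
2nd diffs: -20, 4, 52, 124.
3rd diffs: 24, 48, 72.
4th diffs: 24, 24 (constant).
Newton forward-difference form: b_j = -3 + (-19)·C(j-1,1) + (-20)·C(j-1,2) + 24·C(j-1,3) + 24·C(j-1,4).
At j = 10: j-1 = 9, so b_{10} = -3 - 171 - 720 + 2016 + 3024 = 4146.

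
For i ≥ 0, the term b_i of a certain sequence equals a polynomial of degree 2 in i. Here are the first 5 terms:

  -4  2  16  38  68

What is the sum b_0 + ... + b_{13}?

1st diffs: 6, 14, 22, 30.
2nd diffs: 8, 8, 8 (constant).
Newton forward-difference form: b_i = -4 + 6·C(i,1) + 8·C(i,2).
Continuing: …, 106, 152, 206, 268, …, b_{13} = 698.
Summing i = 0..13 (14 terms) gives 3402.

3402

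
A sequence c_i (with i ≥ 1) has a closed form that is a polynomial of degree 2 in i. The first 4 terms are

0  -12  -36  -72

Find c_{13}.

1st diffs: -12, -24, -36.
2nd diffs: -12, -12 (constant).
Newton forward-difference form: c_i = (-12)·C(i-1,1) + (-12)·C(i-1,2).
At i = 13: i-1 = 12, so c_{13} = -144 - 792 = -936.

-936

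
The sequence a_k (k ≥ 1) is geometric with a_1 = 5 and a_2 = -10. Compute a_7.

320

Common ratio r = -2.
a_k = 5·(-2)^(k-1).
a_7 = 5·(-2)^6 = 320.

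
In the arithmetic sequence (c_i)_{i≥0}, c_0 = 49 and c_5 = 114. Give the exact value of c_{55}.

Common difference d = (114 - 49) / (5 - 0) = 13.
c_i = 49 + (i - 0)·13.
c_{55} = 49 + 55·13 = 764.

764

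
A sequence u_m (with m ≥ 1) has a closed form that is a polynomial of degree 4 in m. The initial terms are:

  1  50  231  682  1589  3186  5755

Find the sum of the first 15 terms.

397734

1st diffs: 49, 181, 451, 907, 1597, 2569.
2nd diffs: 132, 270, 456, 690, 972.
3rd diffs: 138, 186, 234, 282.
4th diffs: 48, 48, 48 (constant).
Newton forward-difference form: u_m = 1 + 49·C(m-1,1) + 132·C(m-1,2) + 138·C(m-1,3) + 48·C(m-1,4).
Continuing: …, 9626, 15177, 22834, 33071, …, u_{15} = 110979.
Summing m = 1..15 (15 terms) gives 397734.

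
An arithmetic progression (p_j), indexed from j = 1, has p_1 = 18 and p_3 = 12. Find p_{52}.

-135

Common difference d = (12 - 18) / (3 - 1) = -3.
p_j = 18 + (j - 1)·(-3).
p_{52} = 18 + 51·(-3) = -135.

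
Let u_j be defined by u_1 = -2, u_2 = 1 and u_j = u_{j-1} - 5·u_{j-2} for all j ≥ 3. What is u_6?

Iterate the recurrence:
u_3 = 11;  u_4 = 6;  u_5 = -49;  u_6 = -79.

-79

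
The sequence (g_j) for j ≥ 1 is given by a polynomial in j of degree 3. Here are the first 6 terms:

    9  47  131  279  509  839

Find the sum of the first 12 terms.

21646

1st diffs: 38, 84, 148, 230, 330.
2nd diffs: 46, 64, 82, 100.
3rd diffs: 18, 18, 18 (constant).
Newton forward-difference form: g_j = 9 + 38·C(j-1,1) + 46·C(j-1,2) + 18·C(j-1,3).
Continuing: …, 1287, 1871, 2609, 3519, …, g_{12} = 5927.
Summing j = 1..12 (12 terms) gives 21646.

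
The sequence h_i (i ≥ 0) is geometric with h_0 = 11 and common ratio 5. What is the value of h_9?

21484375

h_i = 11·5^(i-0).
h_9 = 11·5^9 = 21484375.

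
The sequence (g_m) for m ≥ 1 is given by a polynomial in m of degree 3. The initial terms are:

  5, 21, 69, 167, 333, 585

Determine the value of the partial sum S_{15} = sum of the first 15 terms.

1st diffs: 16, 48, 98, 166, 252.
2nd diffs: 32, 50, 68, 86.
3rd diffs: 18, 18, 18 (constant).
Newton forward-difference form: g_m = 5 + 16·C(m-1,1) + 32·C(m-1,2) + 18·C(m-1,3).
Continuing: …, 941, 1419, 2037, 2813, …, g_{15} = 9693.
Summing m = 1..15 (15 terms) gives 40885.

40885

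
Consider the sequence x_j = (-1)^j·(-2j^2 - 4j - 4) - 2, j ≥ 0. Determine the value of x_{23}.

(-1)^23 = -1; -2j^2 - 4j - 4 at j=23 is -1154; so x_{23} = 1152.

1152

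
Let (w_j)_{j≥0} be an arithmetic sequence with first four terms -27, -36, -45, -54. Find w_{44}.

-423

Common difference d = -9.
w_j = -27 + (j - 0)·(-9).
w_{44} = -27 + 44·(-9) = -423.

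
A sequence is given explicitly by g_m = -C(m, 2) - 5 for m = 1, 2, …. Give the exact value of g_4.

C(4, 2) = 6, so g_4 = -11.

-11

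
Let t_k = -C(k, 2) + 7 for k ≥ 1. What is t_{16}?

C(16, 2) = 120, so t_{16} = -113.

-113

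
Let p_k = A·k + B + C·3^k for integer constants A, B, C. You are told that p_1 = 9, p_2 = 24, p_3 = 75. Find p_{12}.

1594290

Plug in k = 1, 2, 3: A + B + 3C = 9; 2A + B + 9C = 24; 3A + B + 27C = 75.
Subtracting the first from the second: A + 6C = 15.
Subtracting the second from the third: A + 18C = 51.
Solving: C = 3, A = -3, then B = 3.
Hence p_{12} = -3·12 + 3 + 3·531441 = 1594290.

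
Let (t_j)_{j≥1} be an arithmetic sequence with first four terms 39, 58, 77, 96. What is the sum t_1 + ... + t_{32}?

10672

Common difference d = 19.
t_j = 39 + (j - 1)·19.
t_{32} = 628; S = 32·(39 + 628)/2 = 10672.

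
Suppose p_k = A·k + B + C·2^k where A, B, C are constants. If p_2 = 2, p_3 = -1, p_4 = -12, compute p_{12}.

-8132

The three given values yield: 2A + B + 4C = 2; 3A + B + 8C = -1; 4A + B + 16C = -12.
Subtracting the first from the second: A + 4C = -3.
Subtracting the second from the third: A + 8C = -11.
Solving: C = -2, A = 5, then B = 0.
Hence p_{12} = 5·12 + 0 + (-2)·4096 = -8132.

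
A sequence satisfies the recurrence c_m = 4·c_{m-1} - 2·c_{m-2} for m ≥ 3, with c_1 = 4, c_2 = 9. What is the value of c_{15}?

Applying the relation repeatedly:
c_3 = 28  c_4 = 94  c_5 = 320  …  c_{12} = 1729504  c_{13} = 5904896  c_{14} = 20160576  c_{15} = 68832512.

68832512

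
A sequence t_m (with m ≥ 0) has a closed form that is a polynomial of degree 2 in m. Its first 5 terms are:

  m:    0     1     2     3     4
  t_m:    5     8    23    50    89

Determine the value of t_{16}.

1st diffs: 3, 15, 27, 39.
2nd diffs: 12, 12, 12 (constant).
So t_m = 6m^2 - 3m + 5.
Evaluating at m = 16 gives t_{16} = 1493.

1493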